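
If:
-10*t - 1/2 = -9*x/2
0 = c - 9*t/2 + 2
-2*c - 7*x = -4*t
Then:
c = -479/370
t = 29/185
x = 17/37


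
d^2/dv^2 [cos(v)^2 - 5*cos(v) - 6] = 5*cos(v) - 2*cos(2*v)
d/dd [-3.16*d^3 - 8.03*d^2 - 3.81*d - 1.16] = -9.48*d^2 - 16.06*d - 3.81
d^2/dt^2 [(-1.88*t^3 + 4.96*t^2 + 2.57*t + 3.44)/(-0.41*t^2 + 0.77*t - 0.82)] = (-8.88178419700125e-16*t^5 + 3.5527136788005e-15*t^4 - 3.030586*t^3 - 0.586463999999998*t^2 + 19.284924*t - 11.6817)/(0.068921*t^6 - 0.388311*t^5 + 1.142793*t^4 - 2.009777*t^3 + 2.285586*t^2 - 1.553244*t + 0.551368)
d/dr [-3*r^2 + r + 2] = 1 - 6*r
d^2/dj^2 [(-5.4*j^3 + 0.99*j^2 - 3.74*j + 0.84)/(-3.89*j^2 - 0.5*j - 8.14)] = (7.105427357601e-15*j^4 - 222.238472000001*j^3 + 243.68994*j^2 + 1426.454616*j - 108.86108)/(58.863869*j^6 + 22.69815*j^5 + 372.443382*j^4 + 95.1188*j^3 + 779.354532*j^2 + 99.3894*j + 539.353144)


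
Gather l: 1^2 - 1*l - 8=-l - 7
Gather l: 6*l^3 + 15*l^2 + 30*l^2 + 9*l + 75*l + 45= 6*l^3 + 45*l^2 + 84*l + 45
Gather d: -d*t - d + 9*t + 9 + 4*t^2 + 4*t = d*(-t - 1) + 4*t^2 + 13*t + 9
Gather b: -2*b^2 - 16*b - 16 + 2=-2*b^2 - 16*b - 14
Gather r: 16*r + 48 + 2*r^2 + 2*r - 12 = 2*r^2 + 18*r + 36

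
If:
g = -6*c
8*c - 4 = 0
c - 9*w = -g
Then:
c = 1/2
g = -3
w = -5/18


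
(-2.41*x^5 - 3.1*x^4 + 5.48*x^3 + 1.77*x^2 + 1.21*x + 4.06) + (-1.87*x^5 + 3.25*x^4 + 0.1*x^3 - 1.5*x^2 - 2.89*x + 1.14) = -4.28*x^5 + 0.15*x^4 + 5.58*x^3 + 0.27*x^2 - 1.68*x + 5.2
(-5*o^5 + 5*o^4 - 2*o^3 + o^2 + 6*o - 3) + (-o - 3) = -5*o^5 + 5*o^4 - 2*o^3 + o^2 + 5*o - 6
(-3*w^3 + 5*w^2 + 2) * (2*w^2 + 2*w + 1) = -6*w^5 + 4*w^4 + 7*w^3 + 9*w^2 + 4*w + 2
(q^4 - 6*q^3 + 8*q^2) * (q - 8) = q^5 - 14*q^4 + 56*q^3 - 64*q^2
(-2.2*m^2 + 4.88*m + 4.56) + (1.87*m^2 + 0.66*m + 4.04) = -0.33*m^2 + 5.54*m + 8.6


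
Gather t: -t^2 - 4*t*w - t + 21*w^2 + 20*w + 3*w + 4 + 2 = -t^2 + t*(-4*w - 1) + 21*w^2 + 23*w + 6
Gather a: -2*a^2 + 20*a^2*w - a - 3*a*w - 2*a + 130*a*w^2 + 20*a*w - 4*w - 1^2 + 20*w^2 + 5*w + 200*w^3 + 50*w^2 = a^2*(20*w - 2) + a*(130*w^2 + 17*w - 3) + 200*w^3 + 70*w^2 + w - 1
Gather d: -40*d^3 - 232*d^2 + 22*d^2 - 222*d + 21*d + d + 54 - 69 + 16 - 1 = -40*d^3 - 210*d^2 - 200*d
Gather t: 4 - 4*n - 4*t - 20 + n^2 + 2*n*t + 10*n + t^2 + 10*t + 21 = n^2 + 6*n + t^2 + t*(2*n + 6) + 5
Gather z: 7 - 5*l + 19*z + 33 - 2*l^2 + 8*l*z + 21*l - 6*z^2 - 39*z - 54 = -2*l^2 + 16*l - 6*z^2 + z*(8*l - 20) - 14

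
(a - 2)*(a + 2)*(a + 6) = a^3 + 6*a^2 - 4*a - 24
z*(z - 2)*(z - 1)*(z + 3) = z^4 - 7*z^2 + 6*z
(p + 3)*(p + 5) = p^2 + 8*p + 15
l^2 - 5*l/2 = l*(l - 5/2)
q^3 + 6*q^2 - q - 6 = (q - 1)*(q + 1)*(q + 6)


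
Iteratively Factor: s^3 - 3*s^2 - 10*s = (s - 5)*(s^2 + 2*s) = s*(s - 5)*(s + 2)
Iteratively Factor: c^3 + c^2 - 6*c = (c + 3)*(c^2 - 2*c) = c*(c + 3)*(c - 2)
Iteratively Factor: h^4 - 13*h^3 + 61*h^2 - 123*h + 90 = (h - 2)*(h^3 - 11*h^2 + 39*h - 45) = (h - 3)*(h - 2)*(h^2 - 8*h + 15) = (h - 5)*(h - 3)*(h - 2)*(h - 3)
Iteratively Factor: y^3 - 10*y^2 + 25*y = (y - 5)*(y^2 - 5*y) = y*(y - 5)*(y - 5)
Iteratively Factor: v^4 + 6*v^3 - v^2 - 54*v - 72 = (v + 2)*(v^3 + 4*v^2 - 9*v - 36) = (v + 2)*(v + 4)*(v^2 - 9) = (v - 3)*(v + 2)*(v + 4)*(v + 3)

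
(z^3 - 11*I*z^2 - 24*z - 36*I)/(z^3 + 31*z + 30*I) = (z - 6*I)/(z + 5*I)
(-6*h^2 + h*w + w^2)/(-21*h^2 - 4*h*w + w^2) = (-2*h + w)/(-7*h + w)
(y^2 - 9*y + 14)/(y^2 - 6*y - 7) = (y - 2)/(y + 1)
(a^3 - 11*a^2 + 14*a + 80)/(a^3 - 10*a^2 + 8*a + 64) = (a - 5)/(a - 4)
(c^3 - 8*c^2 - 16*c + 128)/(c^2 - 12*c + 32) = c + 4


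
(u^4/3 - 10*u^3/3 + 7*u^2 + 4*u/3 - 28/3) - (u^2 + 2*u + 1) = u^4/3 - 10*u^3/3 + 6*u^2 - 2*u/3 - 31/3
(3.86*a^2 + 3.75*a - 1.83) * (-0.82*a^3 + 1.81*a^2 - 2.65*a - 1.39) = -3.1652*a^5 + 3.9116*a^4 - 1.9409*a^3 - 18.6152*a^2 - 0.363*a + 2.5437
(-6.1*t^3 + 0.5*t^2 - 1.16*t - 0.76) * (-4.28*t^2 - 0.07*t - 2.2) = 26.108*t^5 - 1.713*t^4 + 18.3498*t^3 + 2.234*t^2 + 2.6052*t + 1.672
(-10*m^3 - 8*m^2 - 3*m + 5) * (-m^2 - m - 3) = 10*m^5 + 18*m^4 + 41*m^3 + 22*m^2 + 4*m - 15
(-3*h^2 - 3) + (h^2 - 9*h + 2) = -2*h^2 - 9*h - 1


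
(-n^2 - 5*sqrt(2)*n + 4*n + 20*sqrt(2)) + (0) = -n^2 - 5*sqrt(2)*n + 4*n + 20*sqrt(2)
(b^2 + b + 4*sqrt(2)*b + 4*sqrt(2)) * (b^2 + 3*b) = b^4 + 4*b^3 + 4*sqrt(2)*b^3 + 3*b^2 + 16*sqrt(2)*b^2 + 12*sqrt(2)*b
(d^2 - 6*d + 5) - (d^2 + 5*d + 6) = -11*d - 1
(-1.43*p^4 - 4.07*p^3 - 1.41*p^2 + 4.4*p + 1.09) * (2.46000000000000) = -3.5178*p^4 - 10.0122*p^3 - 3.4686*p^2 + 10.824*p + 2.6814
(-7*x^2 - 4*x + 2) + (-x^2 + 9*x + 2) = -8*x^2 + 5*x + 4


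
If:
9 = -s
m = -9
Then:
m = -9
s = -9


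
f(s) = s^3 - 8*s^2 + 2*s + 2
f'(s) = 3*s^2 - 16*s + 2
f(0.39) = 1.62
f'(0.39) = -3.78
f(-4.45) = -253.44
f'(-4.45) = 132.61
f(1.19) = -5.26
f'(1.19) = -12.79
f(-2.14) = -48.72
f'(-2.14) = 49.98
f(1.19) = -5.26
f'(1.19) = -12.79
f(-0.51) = -1.23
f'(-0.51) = 10.94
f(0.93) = -2.25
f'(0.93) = -10.29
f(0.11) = 2.12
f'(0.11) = 0.28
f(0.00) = 2.00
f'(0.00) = 2.00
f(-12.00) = -2902.00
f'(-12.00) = 626.00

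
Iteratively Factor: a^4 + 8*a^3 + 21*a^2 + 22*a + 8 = (a + 1)*(a^3 + 7*a^2 + 14*a + 8) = (a + 1)*(a + 4)*(a^2 + 3*a + 2) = (a + 1)^2*(a + 4)*(a + 2)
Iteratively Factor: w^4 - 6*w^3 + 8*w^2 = (w)*(w^3 - 6*w^2 + 8*w) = w^2*(w^2 - 6*w + 8) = w^2*(w - 2)*(w - 4)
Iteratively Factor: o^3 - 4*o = (o - 2)*(o^2 + 2*o) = o*(o - 2)*(o + 2)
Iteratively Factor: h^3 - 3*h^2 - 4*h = (h)*(h^2 - 3*h - 4) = h*(h + 1)*(h - 4)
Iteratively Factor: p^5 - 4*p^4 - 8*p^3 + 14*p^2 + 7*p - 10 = (p - 1)*(p^4 - 3*p^3 - 11*p^2 + 3*p + 10) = (p - 5)*(p - 1)*(p^3 + 2*p^2 - p - 2) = (p - 5)*(p - 1)*(p + 1)*(p^2 + p - 2) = (p - 5)*(p - 1)*(p + 1)*(p + 2)*(p - 1)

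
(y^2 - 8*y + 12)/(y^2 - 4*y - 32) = (-y^2 + 8*y - 12)/(-y^2 + 4*y + 32)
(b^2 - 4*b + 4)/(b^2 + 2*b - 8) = (b - 2)/(b + 4)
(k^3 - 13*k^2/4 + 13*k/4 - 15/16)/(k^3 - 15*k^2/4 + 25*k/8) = (4*k^2 - 8*k + 3)/(2*k*(2*k - 5))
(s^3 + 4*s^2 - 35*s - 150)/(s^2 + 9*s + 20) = (s^2 - s - 30)/(s + 4)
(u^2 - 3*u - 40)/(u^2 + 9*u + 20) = (u - 8)/(u + 4)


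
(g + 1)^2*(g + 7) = g^3 + 9*g^2 + 15*g + 7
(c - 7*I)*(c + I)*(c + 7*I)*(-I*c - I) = -I*c^4 + c^3 - I*c^3 + c^2 - 49*I*c^2 + 49*c - 49*I*c + 49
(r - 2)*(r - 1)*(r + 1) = r^3 - 2*r^2 - r + 2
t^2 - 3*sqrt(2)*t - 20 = (t - 5*sqrt(2))*(t + 2*sqrt(2))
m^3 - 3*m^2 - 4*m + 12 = (m - 3)*(m - 2)*(m + 2)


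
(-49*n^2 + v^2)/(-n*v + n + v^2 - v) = (49*n^2 - v^2)/(n*v - n - v^2 + v)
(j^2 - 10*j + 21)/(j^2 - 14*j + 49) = (j - 3)/(j - 7)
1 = 1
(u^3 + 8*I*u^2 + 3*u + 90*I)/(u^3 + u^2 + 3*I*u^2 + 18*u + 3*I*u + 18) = (u + 5*I)/(u + 1)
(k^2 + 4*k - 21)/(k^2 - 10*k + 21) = (k + 7)/(k - 7)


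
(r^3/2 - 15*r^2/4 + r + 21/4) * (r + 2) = r^4/2 - 11*r^3/4 - 13*r^2/2 + 29*r/4 + 21/2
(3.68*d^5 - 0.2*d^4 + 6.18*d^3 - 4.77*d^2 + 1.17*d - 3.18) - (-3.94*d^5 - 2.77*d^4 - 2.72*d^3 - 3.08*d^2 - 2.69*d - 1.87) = 7.62*d^5 + 2.57*d^4 + 8.9*d^3 - 1.69*d^2 + 3.86*d - 1.31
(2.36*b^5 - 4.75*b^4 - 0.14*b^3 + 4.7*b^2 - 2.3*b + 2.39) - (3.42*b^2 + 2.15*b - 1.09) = 2.36*b^5 - 4.75*b^4 - 0.14*b^3 + 1.28*b^2 - 4.45*b + 3.48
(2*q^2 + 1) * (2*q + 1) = 4*q^3 + 2*q^2 + 2*q + 1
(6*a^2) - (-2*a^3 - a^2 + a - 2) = 2*a^3 + 7*a^2 - a + 2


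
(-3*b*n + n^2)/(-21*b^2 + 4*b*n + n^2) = n/(7*b + n)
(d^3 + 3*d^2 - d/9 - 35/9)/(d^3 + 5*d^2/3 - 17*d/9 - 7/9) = (3*d + 5)/(3*d + 1)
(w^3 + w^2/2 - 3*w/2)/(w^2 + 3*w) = (2*w^2 + w - 3)/(2*(w + 3))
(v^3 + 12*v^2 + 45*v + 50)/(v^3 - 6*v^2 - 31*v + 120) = (v^2 + 7*v + 10)/(v^2 - 11*v + 24)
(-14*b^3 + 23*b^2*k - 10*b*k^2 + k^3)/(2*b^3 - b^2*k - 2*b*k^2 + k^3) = (-7*b + k)/(b + k)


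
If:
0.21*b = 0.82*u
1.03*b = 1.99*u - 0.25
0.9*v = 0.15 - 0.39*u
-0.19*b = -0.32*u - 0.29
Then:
No Solution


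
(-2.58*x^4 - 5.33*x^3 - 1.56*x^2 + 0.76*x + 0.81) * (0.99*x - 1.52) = -2.5542*x^5 - 1.3551*x^4 + 6.5572*x^3 + 3.1236*x^2 - 0.3533*x - 1.2312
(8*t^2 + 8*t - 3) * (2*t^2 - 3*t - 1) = 16*t^4 - 8*t^3 - 38*t^2 + t + 3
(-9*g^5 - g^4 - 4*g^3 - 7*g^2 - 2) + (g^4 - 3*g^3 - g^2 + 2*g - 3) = -9*g^5 - 7*g^3 - 8*g^2 + 2*g - 5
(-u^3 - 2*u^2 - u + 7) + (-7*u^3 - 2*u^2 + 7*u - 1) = -8*u^3 - 4*u^2 + 6*u + 6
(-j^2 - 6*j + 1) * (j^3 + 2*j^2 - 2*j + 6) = -j^5 - 8*j^4 - 9*j^3 + 8*j^2 - 38*j + 6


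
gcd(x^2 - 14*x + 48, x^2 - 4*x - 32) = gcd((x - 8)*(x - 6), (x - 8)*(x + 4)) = x - 8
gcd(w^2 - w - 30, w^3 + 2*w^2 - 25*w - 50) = w + 5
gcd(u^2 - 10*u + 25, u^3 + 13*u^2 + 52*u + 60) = 1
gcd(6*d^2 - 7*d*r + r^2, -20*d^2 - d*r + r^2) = 1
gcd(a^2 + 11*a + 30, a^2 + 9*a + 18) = a + 6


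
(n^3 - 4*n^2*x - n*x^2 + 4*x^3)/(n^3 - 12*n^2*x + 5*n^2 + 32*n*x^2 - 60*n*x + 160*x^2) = (-n^2 + x^2)/(-n^2 + 8*n*x - 5*n + 40*x)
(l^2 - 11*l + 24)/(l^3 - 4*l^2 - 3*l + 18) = (l - 8)/(l^2 - l - 6)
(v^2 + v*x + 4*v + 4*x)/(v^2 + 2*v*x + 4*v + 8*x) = (v + x)/(v + 2*x)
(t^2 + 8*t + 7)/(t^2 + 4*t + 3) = (t + 7)/(t + 3)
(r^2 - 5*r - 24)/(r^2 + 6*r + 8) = (r^2 - 5*r - 24)/(r^2 + 6*r + 8)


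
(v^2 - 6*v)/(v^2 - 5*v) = (v - 6)/(v - 5)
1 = 1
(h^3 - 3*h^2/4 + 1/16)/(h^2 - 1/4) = (8*h^2 - 2*h - 1)/(4*(2*h + 1))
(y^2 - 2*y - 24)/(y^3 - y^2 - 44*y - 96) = (y - 6)/(y^2 - 5*y - 24)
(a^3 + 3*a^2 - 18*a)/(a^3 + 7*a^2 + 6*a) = (a - 3)/(a + 1)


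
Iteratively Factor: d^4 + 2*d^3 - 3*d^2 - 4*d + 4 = (d - 1)*(d^3 + 3*d^2 - 4) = (d - 1)*(d + 2)*(d^2 + d - 2) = (d - 1)^2*(d + 2)*(d + 2)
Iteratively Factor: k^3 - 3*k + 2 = (k - 1)*(k^2 + k - 2) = (k - 1)^2*(k + 2)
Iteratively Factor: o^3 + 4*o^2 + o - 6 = (o + 3)*(o^2 + o - 2) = (o - 1)*(o + 3)*(o + 2)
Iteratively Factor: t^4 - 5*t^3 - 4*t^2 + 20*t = (t)*(t^3 - 5*t^2 - 4*t + 20) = t*(t + 2)*(t^2 - 7*t + 10) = t*(t - 5)*(t + 2)*(t - 2)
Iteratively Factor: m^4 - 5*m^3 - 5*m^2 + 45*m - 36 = (m - 4)*(m^3 - m^2 - 9*m + 9) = (m - 4)*(m + 3)*(m^2 - 4*m + 3) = (m - 4)*(m - 3)*(m + 3)*(m - 1)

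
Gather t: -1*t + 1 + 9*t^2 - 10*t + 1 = 9*t^2 - 11*t + 2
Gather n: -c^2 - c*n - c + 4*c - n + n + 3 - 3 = -c^2 - c*n + 3*c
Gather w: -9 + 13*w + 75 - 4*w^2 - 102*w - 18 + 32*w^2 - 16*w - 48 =28*w^2 - 105*w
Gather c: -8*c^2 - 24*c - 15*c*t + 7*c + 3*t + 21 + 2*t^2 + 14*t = -8*c^2 + c*(-15*t - 17) + 2*t^2 + 17*t + 21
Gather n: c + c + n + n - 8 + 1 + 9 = 2*c + 2*n + 2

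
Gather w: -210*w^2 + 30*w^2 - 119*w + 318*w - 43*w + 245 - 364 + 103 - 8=-180*w^2 + 156*w - 24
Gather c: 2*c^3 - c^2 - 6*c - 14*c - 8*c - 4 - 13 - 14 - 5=2*c^3 - c^2 - 28*c - 36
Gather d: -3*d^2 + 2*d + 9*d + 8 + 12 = -3*d^2 + 11*d + 20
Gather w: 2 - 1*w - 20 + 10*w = 9*w - 18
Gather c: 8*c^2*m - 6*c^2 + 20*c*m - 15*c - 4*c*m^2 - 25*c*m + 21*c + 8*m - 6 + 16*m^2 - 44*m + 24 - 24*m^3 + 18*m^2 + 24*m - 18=c^2*(8*m - 6) + c*(-4*m^2 - 5*m + 6) - 24*m^3 + 34*m^2 - 12*m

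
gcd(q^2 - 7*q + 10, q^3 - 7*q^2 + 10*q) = q^2 - 7*q + 10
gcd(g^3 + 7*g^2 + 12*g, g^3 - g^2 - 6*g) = g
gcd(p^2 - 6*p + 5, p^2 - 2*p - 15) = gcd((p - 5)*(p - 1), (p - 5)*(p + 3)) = p - 5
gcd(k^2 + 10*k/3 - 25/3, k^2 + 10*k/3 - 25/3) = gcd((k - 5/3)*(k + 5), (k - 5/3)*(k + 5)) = k^2 + 10*k/3 - 25/3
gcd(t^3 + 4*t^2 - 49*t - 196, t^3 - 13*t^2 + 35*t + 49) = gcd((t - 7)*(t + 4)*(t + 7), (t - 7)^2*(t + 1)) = t - 7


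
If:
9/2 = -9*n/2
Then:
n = -1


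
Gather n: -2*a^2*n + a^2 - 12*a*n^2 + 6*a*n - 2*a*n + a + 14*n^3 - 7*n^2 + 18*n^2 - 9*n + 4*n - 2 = a^2 + a + 14*n^3 + n^2*(11 - 12*a) + n*(-2*a^2 + 4*a - 5) - 2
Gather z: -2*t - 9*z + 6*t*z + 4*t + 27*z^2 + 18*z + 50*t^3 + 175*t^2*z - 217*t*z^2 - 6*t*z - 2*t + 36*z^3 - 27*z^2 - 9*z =50*t^3 + 175*t^2*z - 217*t*z^2 + 36*z^3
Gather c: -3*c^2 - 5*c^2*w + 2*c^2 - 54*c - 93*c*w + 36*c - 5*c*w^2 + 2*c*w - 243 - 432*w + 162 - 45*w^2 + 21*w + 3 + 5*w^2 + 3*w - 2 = c^2*(-5*w - 1) + c*(-5*w^2 - 91*w - 18) - 40*w^2 - 408*w - 80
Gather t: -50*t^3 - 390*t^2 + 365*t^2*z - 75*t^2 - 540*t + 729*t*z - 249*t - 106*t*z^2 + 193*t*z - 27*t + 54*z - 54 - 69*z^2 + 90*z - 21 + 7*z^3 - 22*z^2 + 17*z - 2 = -50*t^3 + t^2*(365*z - 465) + t*(-106*z^2 + 922*z - 816) + 7*z^3 - 91*z^2 + 161*z - 77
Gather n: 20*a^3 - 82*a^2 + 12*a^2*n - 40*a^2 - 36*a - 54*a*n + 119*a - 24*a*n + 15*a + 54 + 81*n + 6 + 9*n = 20*a^3 - 122*a^2 + 98*a + n*(12*a^2 - 78*a + 90) + 60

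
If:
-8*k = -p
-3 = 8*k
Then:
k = -3/8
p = -3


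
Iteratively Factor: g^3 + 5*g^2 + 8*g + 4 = (g + 2)*(g^2 + 3*g + 2) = (g + 1)*(g + 2)*(g + 2)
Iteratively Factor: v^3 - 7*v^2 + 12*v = (v)*(v^2 - 7*v + 12) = v*(v - 4)*(v - 3)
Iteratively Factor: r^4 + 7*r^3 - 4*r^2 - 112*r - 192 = (r + 4)*(r^3 + 3*r^2 - 16*r - 48) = (r - 4)*(r + 4)*(r^2 + 7*r + 12) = (r - 4)*(r + 3)*(r + 4)*(r + 4)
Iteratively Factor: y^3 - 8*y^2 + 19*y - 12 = (y - 4)*(y^2 - 4*y + 3) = (y - 4)*(y - 1)*(y - 3)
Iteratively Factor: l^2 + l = (l)*(l + 1)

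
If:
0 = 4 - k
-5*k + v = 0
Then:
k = 4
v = 20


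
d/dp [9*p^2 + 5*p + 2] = 18*p + 5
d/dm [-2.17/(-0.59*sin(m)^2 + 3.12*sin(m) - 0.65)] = (6.7704 - 2.5606*sin(m))*cos(m)/(0.59*sin(m)^2 - 3.12*sin(m) + 0.65)^2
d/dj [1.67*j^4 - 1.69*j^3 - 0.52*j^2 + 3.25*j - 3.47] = 6.68*j^3 - 5.07*j^2 - 1.04*j + 3.25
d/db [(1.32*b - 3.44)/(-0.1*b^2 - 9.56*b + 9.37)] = (0.132*b^2 - 0.688000000000001*b - 20.518)/(0.01*b^4 + 1.912*b^3 + 89.5196*b^2 - 179.1544*b + 87.7969)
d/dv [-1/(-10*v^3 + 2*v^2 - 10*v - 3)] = 2*(-15*v^2 + 2*v - 5)/(10*v^3 - 2*v^2 + 10*v + 3)^2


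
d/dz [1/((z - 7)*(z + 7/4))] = 4*(21 - 8*z)/(16*z^4 - 168*z^3 + 49*z^2 + 2058*z + 2401)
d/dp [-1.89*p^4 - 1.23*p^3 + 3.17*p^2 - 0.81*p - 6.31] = -7.56*p^3 - 3.69*p^2 + 6.34*p - 0.81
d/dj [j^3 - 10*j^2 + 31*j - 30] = 3*j^2 - 20*j + 31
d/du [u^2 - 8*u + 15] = 2*u - 8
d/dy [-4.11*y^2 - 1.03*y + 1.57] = -8.22*y - 1.03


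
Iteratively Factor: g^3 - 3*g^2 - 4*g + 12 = (g - 3)*(g^2 - 4) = (g - 3)*(g - 2)*(g + 2)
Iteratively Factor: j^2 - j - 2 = (j - 2)*(j + 1)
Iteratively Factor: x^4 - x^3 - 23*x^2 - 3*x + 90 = (x - 5)*(x^3 + 4*x^2 - 3*x - 18) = (x - 5)*(x - 2)*(x^2 + 6*x + 9) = (x - 5)*(x - 2)*(x + 3)*(x + 3)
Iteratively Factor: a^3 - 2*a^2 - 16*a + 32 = (a - 4)*(a^2 + 2*a - 8) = (a - 4)*(a + 4)*(a - 2)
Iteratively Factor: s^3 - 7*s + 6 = (s - 1)*(s^2 + s - 6) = (s - 1)*(s + 3)*(s - 2)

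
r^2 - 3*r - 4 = (r - 4)*(r + 1)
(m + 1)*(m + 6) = m^2 + 7*m + 6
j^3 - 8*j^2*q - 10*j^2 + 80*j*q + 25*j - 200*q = (j - 5)^2*(j - 8*q)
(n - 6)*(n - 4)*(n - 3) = n^3 - 13*n^2 + 54*n - 72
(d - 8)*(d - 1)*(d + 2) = d^3 - 7*d^2 - 10*d + 16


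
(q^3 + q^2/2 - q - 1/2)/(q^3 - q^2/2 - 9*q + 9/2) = (2*q^3 + q^2 - 2*q - 1)/(2*q^3 - q^2 - 18*q + 9)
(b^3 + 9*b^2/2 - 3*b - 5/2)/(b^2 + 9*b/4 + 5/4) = 2*(2*b^3 + 9*b^2 - 6*b - 5)/(4*b^2 + 9*b + 5)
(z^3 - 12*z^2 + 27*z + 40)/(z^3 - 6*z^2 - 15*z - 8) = (z - 5)/(z + 1)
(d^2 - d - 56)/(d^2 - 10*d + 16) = (d + 7)/(d - 2)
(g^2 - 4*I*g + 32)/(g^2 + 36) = (g^2 - 4*I*g + 32)/(g^2 + 36)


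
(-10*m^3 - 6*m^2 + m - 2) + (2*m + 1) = -10*m^3 - 6*m^2 + 3*m - 1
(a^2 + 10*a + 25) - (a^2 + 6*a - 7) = 4*a + 32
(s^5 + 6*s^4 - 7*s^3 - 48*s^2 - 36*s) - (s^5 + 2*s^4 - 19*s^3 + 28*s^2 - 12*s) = 4*s^4 + 12*s^3 - 76*s^2 - 24*s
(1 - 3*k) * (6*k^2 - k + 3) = -18*k^3 + 9*k^2 - 10*k + 3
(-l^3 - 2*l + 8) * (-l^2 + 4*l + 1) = l^5 - 4*l^4 + l^3 - 16*l^2 + 30*l + 8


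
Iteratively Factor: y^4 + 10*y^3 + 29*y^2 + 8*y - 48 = (y + 3)*(y^3 + 7*y^2 + 8*y - 16) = (y - 1)*(y + 3)*(y^2 + 8*y + 16) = (y - 1)*(y + 3)*(y + 4)*(y + 4)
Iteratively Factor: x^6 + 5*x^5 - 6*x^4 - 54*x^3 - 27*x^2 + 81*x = (x + 3)*(x^5 + 2*x^4 - 12*x^3 - 18*x^2 + 27*x) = (x + 3)^2*(x^4 - x^3 - 9*x^2 + 9*x) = (x - 1)*(x + 3)^2*(x^3 - 9*x) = (x - 1)*(x + 3)^3*(x^2 - 3*x) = (x - 3)*(x - 1)*(x + 3)^3*(x)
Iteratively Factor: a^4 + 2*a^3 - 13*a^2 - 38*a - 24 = (a + 1)*(a^3 + a^2 - 14*a - 24) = (a + 1)*(a + 2)*(a^2 - a - 12) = (a + 1)*(a + 2)*(a + 3)*(a - 4)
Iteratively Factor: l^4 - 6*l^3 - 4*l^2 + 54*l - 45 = (l - 1)*(l^3 - 5*l^2 - 9*l + 45) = (l - 1)*(l + 3)*(l^2 - 8*l + 15) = (l - 5)*(l - 1)*(l + 3)*(l - 3)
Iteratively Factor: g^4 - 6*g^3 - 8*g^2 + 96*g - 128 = (g - 2)*(g^3 - 4*g^2 - 16*g + 64) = (g - 2)*(g + 4)*(g^2 - 8*g + 16) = (g - 4)*(g - 2)*(g + 4)*(g - 4)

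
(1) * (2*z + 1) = 2*z + 1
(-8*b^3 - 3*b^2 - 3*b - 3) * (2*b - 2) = -16*b^4 + 10*b^3 + 6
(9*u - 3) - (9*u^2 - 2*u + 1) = -9*u^2 + 11*u - 4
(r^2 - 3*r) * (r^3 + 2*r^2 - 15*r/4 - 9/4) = r^5 - r^4 - 39*r^3/4 + 9*r^2 + 27*r/4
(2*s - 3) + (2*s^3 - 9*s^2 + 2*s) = 2*s^3 - 9*s^2 + 4*s - 3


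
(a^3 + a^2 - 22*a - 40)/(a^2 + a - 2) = (a^2 - a - 20)/(a - 1)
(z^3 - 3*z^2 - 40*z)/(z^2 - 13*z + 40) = z*(z + 5)/(z - 5)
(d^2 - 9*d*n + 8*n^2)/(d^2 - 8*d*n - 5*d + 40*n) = (d - n)/(d - 5)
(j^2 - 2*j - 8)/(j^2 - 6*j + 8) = (j + 2)/(j - 2)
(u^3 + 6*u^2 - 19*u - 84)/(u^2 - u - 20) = (-u^3 - 6*u^2 + 19*u + 84)/(-u^2 + u + 20)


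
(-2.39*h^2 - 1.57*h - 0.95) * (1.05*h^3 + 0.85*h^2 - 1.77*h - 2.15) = -2.5095*h^5 - 3.68*h^4 + 1.8983*h^3 + 7.1099*h^2 + 5.057*h + 2.0425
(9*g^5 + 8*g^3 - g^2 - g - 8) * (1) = 9*g^5 + 8*g^3 - g^2 - g - 8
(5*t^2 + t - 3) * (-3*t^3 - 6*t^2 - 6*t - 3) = -15*t^5 - 33*t^4 - 27*t^3 - 3*t^2 + 15*t + 9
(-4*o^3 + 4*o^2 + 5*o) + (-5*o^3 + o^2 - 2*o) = -9*o^3 + 5*o^2 + 3*o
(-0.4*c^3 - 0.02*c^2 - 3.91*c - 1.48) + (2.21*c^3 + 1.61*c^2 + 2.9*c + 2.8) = 1.81*c^3 + 1.59*c^2 - 1.01*c + 1.32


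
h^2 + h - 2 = (h - 1)*(h + 2)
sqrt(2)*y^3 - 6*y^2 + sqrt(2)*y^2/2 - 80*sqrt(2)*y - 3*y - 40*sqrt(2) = (y - 8*sqrt(2))*(y + 5*sqrt(2))*(sqrt(2)*y + sqrt(2)/2)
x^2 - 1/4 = (x - 1/2)*(x + 1/2)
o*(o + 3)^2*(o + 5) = o^4 + 11*o^3 + 39*o^2 + 45*o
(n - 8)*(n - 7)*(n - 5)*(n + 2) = n^4 - 18*n^3 + 91*n^2 - 18*n - 560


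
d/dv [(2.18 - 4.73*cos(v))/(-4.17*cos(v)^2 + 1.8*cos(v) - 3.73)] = (19.7241*cos(v)^2 - 18.1812*cos(v) - 13.7189)*sin(v)/(17.3889*cos(v)^4 - 15.012*cos(v)^3 + 34.3482*cos(v)^2 - 13.428*cos(v) + 13.9129)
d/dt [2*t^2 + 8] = 4*t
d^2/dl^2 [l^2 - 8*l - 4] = 2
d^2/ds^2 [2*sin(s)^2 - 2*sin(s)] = 2*sin(s) + 4*cos(2*s)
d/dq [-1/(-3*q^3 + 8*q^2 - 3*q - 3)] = (-9*q^2 + 16*q - 3)/(3*q^3 - 8*q^2 + 3*q + 3)^2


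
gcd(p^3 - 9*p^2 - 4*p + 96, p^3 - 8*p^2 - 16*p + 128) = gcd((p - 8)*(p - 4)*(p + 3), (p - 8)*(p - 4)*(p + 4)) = p^2 - 12*p + 32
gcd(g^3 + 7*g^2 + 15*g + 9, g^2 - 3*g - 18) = g + 3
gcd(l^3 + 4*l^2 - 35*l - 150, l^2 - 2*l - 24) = l - 6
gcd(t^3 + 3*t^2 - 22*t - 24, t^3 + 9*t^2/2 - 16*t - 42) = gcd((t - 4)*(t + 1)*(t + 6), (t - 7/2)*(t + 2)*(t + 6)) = t + 6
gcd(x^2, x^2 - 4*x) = x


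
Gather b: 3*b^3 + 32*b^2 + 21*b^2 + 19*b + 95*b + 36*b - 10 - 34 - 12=3*b^3 + 53*b^2 + 150*b - 56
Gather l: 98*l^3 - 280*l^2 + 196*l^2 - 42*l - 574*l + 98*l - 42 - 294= 98*l^3 - 84*l^2 - 518*l - 336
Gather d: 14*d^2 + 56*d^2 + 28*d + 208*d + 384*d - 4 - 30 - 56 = 70*d^2 + 620*d - 90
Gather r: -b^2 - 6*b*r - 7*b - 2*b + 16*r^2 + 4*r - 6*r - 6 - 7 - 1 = -b^2 - 9*b + 16*r^2 + r*(-6*b - 2) - 14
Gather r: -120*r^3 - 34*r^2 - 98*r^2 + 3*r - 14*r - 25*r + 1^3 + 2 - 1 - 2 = -120*r^3 - 132*r^2 - 36*r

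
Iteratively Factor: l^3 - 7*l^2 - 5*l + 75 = (l + 3)*(l^2 - 10*l + 25) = (l - 5)*(l + 3)*(l - 5)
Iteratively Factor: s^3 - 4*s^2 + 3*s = (s - 3)*(s^2 - s) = s*(s - 3)*(s - 1)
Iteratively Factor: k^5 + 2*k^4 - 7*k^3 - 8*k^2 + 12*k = (k)*(k^4 + 2*k^3 - 7*k^2 - 8*k + 12) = k*(k + 2)*(k^3 - 7*k + 6) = k*(k + 2)*(k + 3)*(k^2 - 3*k + 2) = k*(k - 1)*(k + 2)*(k + 3)*(k - 2)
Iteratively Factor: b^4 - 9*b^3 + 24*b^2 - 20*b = (b - 2)*(b^3 - 7*b^2 + 10*b) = (b - 5)*(b - 2)*(b^2 - 2*b) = b*(b - 5)*(b - 2)*(b - 2)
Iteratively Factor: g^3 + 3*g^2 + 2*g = (g)*(g^2 + 3*g + 2) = g*(g + 1)*(g + 2)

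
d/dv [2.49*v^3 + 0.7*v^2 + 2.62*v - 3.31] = 7.47*v^2 + 1.4*v + 2.62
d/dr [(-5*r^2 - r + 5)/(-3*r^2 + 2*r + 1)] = (-13*r^2 + 20*r - 11)/(9*r^4 - 12*r^3 - 2*r^2 + 4*r + 1)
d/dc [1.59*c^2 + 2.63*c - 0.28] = 3.18*c + 2.63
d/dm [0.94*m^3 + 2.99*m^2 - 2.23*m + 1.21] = 2.82*m^2 + 5.98*m - 2.23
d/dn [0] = 0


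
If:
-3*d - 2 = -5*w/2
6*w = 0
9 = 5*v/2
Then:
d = -2/3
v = 18/5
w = 0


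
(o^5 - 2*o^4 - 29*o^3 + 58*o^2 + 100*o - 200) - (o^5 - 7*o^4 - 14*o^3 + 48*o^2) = 5*o^4 - 15*o^3 + 10*o^2 + 100*o - 200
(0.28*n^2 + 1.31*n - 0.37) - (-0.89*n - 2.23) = 0.28*n^2 + 2.2*n + 1.86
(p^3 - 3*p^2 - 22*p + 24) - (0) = p^3 - 3*p^2 - 22*p + 24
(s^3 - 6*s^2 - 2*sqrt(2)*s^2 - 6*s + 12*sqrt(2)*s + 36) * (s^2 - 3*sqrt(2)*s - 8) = s^5 - 5*sqrt(2)*s^4 - 6*s^4 - 2*s^3 + 30*sqrt(2)*s^3 + 12*s^2 + 34*sqrt(2)*s^2 - 204*sqrt(2)*s + 48*s - 288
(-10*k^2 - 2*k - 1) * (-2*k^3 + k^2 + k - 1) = 20*k^5 - 6*k^4 - 10*k^3 + 7*k^2 + k + 1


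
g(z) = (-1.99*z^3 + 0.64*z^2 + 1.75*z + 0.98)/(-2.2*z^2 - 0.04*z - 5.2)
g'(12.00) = 0.92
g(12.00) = 10.31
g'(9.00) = 0.94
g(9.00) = 7.52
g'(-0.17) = -0.28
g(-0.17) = -0.14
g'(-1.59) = 0.96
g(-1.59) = -0.73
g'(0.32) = -0.21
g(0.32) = -0.28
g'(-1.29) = 0.82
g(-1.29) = -0.46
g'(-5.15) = 0.99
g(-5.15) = -4.43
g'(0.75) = 0.24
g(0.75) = -0.28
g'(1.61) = 0.89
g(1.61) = 0.26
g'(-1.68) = 0.99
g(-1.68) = -0.82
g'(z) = (4.4*z + 0.04)*(-1.99*z^3 + 0.64*z^2 + 1.75*z + 0.98)/(-2.2*z^2 - 0.04*z - 5.2)^2 + (-5.97*z^2 + 1.28*z + 1.75)/(-2.2*z^2 - 0.04*z - 5.2) = (4.378*z^4 + 0.1592*z^3 + 34.8684*z^2 - 2.344*z - 9.0608)/(4.84*z^4 + 0.176*z^3 + 22.8816*z^2 + 0.416*z + 27.04)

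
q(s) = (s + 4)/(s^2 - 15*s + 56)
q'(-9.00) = 0.00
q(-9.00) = -0.02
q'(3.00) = 0.21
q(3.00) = 0.35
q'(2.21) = 0.12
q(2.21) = 0.22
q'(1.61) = 0.08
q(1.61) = 0.16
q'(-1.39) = 0.02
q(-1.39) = 0.03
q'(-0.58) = 0.03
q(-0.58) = 0.05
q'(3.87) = 0.42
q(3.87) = 0.61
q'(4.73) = 1.01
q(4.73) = 1.18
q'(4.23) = 0.59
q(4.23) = 0.79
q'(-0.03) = 0.04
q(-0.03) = 0.07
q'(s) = (15 - 2*s)*(s + 4)/(s^2 - 15*s + 56)^2 + 1/(s^2 - 15*s + 56)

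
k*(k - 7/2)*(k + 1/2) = k^3 - 3*k^2 - 7*k/4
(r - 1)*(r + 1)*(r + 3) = r^3 + 3*r^2 - r - 3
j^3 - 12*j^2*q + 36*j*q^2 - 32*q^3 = (j - 8*q)*(j - 2*q)^2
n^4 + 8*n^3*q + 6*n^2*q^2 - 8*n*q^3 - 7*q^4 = (n - q)*(n + q)^2*(n + 7*q)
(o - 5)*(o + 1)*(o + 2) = o^3 - 2*o^2 - 13*o - 10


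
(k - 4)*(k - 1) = k^2 - 5*k + 4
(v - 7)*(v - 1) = v^2 - 8*v + 7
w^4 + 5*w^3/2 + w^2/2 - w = w*(w - 1/2)*(w + 1)*(w + 2)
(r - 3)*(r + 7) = r^2 + 4*r - 21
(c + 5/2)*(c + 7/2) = c^2 + 6*c + 35/4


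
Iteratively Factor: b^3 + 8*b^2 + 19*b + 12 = (b + 1)*(b^2 + 7*b + 12) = (b + 1)*(b + 3)*(b + 4)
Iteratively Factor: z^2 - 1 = (z - 1)*(z + 1)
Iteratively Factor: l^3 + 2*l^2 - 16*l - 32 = (l + 4)*(l^2 - 2*l - 8) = (l + 2)*(l + 4)*(l - 4)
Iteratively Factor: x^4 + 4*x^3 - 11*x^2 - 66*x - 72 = (x + 3)*(x^3 + x^2 - 14*x - 24) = (x - 4)*(x + 3)*(x^2 + 5*x + 6) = (x - 4)*(x + 3)^2*(x + 2)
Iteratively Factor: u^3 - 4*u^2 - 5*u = (u + 1)*(u^2 - 5*u) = (u - 5)*(u + 1)*(u)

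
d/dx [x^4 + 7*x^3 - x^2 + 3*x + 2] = 4*x^3 + 21*x^2 - 2*x + 3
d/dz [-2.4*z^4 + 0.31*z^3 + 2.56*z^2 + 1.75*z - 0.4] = -9.6*z^3 + 0.93*z^2 + 5.12*z + 1.75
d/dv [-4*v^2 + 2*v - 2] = 2 - 8*v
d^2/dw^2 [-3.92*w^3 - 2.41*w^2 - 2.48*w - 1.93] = -23.52*w - 4.82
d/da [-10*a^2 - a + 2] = -20*a - 1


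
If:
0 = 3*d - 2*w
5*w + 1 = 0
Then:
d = -2/15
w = -1/5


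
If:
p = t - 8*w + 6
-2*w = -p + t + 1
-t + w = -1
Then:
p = 7/2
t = 3/2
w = 1/2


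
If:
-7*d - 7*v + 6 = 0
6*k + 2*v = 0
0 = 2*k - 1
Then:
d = 33/14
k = 1/2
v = -3/2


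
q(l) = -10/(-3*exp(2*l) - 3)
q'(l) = -60*exp(2*l)/(-3*exp(2*l) - 3)^2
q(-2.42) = 3.31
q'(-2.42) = -0.05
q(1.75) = 0.10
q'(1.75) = -0.19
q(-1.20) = 3.06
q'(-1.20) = -0.51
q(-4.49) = 3.33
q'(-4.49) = -0.00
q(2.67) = 0.02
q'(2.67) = -0.03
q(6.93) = 0.00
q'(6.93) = -0.00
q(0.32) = 1.15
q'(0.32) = -1.51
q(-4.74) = 3.33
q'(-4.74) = -0.00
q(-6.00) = 3.33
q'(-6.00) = 0.00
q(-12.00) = 3.33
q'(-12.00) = 0.00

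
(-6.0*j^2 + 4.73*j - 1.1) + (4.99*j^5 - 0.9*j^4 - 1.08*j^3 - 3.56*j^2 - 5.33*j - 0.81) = 4.99*j^5 - 0.9*j^4 - 1.08*j^3 - 9.56*j^2 - 0.6*j - 1.91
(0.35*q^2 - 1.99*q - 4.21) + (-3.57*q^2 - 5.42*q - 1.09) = -3.22*q^2 - 7.41*q - 5.3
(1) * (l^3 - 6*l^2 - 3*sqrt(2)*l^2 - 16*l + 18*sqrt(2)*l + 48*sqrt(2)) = l^3 - 6*l^2 - 3*sqrt(2)*l^2 - 16*l + 18*sqrt(2)*l + 48*sqrt(2)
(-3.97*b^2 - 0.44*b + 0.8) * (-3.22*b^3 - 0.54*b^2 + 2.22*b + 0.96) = 12.7834*b^5 + 3.5606*b^4 - 11.1518*b^3 - 5.22*b^2 + 1.3536*b + 0.768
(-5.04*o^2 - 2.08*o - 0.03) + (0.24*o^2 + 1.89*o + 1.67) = -4.8*o^2 - 0.19*o + 1.64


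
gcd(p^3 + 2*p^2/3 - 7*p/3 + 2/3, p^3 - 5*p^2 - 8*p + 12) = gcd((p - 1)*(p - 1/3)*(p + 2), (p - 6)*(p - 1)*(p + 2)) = p^2 + p - 2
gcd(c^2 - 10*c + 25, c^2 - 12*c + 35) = c - 5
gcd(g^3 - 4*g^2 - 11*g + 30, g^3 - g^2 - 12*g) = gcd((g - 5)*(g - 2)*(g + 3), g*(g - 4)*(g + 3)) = g + 3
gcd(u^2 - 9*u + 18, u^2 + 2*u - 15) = u - 3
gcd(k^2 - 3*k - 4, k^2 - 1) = k + 1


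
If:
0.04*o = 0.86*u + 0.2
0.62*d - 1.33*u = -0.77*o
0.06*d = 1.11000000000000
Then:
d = 18.50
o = -16.63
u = -1.01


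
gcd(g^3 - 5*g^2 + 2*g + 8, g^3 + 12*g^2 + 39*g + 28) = g + 1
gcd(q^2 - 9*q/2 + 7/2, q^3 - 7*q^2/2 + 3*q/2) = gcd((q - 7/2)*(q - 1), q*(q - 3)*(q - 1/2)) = 1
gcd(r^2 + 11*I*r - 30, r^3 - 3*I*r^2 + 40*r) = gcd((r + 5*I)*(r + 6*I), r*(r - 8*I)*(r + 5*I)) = r + 5*I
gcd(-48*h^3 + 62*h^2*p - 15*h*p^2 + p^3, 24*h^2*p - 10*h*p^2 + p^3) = -6*h + p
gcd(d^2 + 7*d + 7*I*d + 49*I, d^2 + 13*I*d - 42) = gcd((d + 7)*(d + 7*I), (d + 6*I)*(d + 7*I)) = d + 7*I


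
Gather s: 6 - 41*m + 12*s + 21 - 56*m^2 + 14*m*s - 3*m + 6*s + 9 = -56*m^2 - 44*m + s*(14*m + 18) + 36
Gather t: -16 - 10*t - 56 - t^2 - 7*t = -t^2 - 17*t - 72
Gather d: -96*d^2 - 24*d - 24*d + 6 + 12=-96*d^2 - 48*d + 18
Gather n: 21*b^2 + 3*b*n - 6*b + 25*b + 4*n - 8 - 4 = 21*b^2 + 19*b + n*(3*b + 4) - 12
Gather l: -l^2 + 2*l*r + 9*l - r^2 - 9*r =-l^2 + l*(2*r + 9) - r^2 - 9*r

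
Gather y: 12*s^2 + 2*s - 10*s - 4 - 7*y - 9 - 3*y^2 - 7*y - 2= 12*s^2 - 8*s - 3*y^2 - 14*y - 15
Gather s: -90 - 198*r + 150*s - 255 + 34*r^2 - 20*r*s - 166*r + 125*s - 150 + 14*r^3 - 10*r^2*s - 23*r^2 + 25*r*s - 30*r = 14*r^3 + 11*r^2 - 394*r + s*(-10*r^2 + 5*r + 275) - 495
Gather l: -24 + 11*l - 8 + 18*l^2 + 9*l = 18*l^2 + 20*l - 32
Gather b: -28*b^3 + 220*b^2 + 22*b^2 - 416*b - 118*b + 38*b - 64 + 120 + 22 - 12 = -28*b^3 + 242*b^2 - 496*b + 66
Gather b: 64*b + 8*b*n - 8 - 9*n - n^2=b*(8*n + 64) - n^2 - 9*n - 8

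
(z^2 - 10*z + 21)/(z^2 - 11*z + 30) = (z^2 - 10*z + 21)/(z^2 - 11*z + 30)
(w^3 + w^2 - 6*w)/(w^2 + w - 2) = w*(w^2 + w - 6)/(w^2 + w - 2)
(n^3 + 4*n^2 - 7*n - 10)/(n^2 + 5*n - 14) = (n^2 + 6*n + 5)/(n + 7)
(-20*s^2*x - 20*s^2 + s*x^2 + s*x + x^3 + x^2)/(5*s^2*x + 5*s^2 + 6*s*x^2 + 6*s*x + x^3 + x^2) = (-4*s + x)/(s + x)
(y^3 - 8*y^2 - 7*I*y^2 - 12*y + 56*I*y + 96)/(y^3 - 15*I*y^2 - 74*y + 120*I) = (y^2 - y*(8 + 3*I) + 24*I)/(y^2 - 11*I*y - 30)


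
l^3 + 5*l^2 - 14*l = l*(l - 2)*(l + 7)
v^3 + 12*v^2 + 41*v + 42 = (v + 2)*(v + 3)*(v + 7)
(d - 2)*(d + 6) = d^2 + 4*d - 12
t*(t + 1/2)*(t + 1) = t^3 + 3*t^2/2 + t/2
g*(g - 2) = g^2 - 2*g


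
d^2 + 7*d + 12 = (d + 3)*(d + 4)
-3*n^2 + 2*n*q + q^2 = (-n + q)*(3*n + q)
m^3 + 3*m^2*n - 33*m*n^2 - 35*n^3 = (m - 5*n)*(m + n)*(m + 7*n)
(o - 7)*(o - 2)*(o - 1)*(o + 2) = o^4 - 8*o^3 + 3*o^2 + 32*o - 28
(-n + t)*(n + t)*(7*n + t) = -7*n^3 - n^2*t + 7*n*t^2 + t^3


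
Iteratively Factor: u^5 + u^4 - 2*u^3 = (u)*(u^4 + u^3 - 2*u^2) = u^2*(u^3 + u^2 - 2*u) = u^2*(u + 2)*(u^2 - u) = u^3*(u + 2)*(u - 1)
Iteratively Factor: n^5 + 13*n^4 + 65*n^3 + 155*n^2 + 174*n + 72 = (n + 4)*(n^4 + 9*n^3 + 29*n^2 + 39*n + 18) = (n + 3)*(n + 4)*(n^3 + 6*n^2 + 11*n + 6) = (n + 1)*(n + 3)*(n + 4)*(n^2 + 5*n + 6) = (n + 1)*(n + 3)^2*(n + 4)*(n + 2)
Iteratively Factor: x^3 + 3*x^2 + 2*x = (x + 1)*(x^2 + 2*x) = x*(x + 1)*(x + 2)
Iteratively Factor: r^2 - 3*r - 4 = (r - 4)*(r + 1)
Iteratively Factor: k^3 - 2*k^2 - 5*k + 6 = (k - 1)*(k^2 - k - 6) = (k - 1)*(k + 2)*(k - 3)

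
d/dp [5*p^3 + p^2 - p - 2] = 15*p^2 + 2*p - 1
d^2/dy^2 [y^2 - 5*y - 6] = 2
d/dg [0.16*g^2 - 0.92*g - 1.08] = 0.32*g - 0.92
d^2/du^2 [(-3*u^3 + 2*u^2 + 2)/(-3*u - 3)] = 2*(3*u^3 + 9*u^2 + 9*u - 4)/(3*(u^3 + 3*u^2 + 3*u + 1))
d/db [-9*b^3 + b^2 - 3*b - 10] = -27*b^2 + 2*b - 3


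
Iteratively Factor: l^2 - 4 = (l + 2)*(l - 2)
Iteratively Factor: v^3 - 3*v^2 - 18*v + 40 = (v + 4)*(v^2 - 7*v + 10) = (v - 2)*(v + 4)*(v - 5)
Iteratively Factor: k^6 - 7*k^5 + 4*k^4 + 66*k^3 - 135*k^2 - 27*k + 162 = (k - 3)*(k^5 - 4*k^4 - 8*k^3 + 42*k^2 - 9*k - 54) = (k - 3)^2*(k^4 - k^3 - 11*k^2 + 9*k + 18) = (k - 3)^2*(k - 2)*(k^3 + k^2 - 9*k - 9) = (k - 3)^2*(k - 2)*(k + 1)*(k^2 - 9) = (k - 3)^2*(k - 2)*(k + 1)*(k + 3)*(k - 3)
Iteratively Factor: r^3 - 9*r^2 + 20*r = (r)*(r^2 - 9*r + 20) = r*(r - 4)*(r - 5)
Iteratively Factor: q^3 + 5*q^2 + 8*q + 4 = (q + 2)*(q^2 + 3*q + 2) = (q + 1)*(q + 2)*(q + 2)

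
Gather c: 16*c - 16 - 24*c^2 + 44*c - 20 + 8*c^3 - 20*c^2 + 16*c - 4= 8*c^3 - 44*c^2 + 76*c - 40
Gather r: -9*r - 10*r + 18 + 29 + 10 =57 - 19*r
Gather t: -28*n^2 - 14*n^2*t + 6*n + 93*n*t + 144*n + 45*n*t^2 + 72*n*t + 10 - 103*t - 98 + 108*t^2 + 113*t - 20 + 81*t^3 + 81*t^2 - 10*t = -28*n^2 + 150*n + 81*t^3 + t^2*(45*n + 189) + t*(-14*n^2 + 165*n) - 108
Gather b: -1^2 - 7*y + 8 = 7 - 7*y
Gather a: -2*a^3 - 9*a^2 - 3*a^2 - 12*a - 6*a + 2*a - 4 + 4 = -2*a^3 - 12*a^2 - 16*a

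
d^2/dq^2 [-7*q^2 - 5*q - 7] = -14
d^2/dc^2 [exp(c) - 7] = exp(c)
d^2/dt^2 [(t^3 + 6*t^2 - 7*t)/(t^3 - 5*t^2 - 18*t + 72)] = 2*(11*t^6 + 33*t^5 - 3*t^4 - 3181*t^3 + 5616*t^2 + 7992*t + 22032)/(t^9 - 15*t^8 + 21*t^7 + 631*t^6 - 2538*t^5 - 7236*t^4 + 48600*t^3 - 7776*t^2 - 279936*t + 373248)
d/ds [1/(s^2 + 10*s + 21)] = 2*(-s - 5)/(s^2 + 10*s + 21)^2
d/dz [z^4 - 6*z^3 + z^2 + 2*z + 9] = 4*z^3 - 18*z^2 + 2*z + 2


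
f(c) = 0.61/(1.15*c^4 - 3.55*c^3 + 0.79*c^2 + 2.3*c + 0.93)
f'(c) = 0.61*(-4.6*c^3 + 10.65*c^2 - 1.58*c - 2.3)/(1.15*c^4 - 3.55*c^3 + 0.79*c^2 + 2.3*c + 0.93)^2 = (-2.806*c^3 + 6.4965*c^2 - 0.9638*c - 1.403)/(1.15*c^4 - 3.55*c^3 + 0.79*c^2 + 2.3*c + 0.93)^2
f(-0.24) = 1.28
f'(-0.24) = -3.34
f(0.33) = 0.37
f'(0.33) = -0.40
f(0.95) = 0.35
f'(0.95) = 0.38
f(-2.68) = 0.00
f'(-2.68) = 0.01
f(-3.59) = 0.00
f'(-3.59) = 0.00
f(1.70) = -0.86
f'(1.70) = 3.83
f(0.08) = 0.55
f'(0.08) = -1.15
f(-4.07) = 0.00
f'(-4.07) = 0.00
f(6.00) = 0.00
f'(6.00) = -0.00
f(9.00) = 0.00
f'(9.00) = -0.00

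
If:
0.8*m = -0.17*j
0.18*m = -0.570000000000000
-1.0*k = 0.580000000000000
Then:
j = 14.90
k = -0.58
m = -3.17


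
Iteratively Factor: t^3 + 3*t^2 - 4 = (t - 1)*(t^2 + 4*t + 4) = (t - 1)*(t + 2)*(t + 2)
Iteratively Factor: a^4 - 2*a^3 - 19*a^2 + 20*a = (a - 1)*(a^3 - a^2 - 20*a) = (a - 5)*(a - 1)*(a^2 + 4*a) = a*(a - 5)*(a - 1)*(a + 4)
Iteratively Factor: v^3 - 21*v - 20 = (v + 1)*(v^2 - v - 20) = (v - 5)*(v + 1)*(v + 4)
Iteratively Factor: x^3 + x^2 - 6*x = (x + 3)*(x^2 - 2*x) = (x - 2)*(x + 3)*(x)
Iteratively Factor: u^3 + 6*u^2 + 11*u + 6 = (u + 1)*(u^2 + 5*u + 6) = (u + 1)*(u + 2)*(u + 3)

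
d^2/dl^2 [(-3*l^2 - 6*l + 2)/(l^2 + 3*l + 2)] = 2*(3*l^3 + 24*l^2 + 54*l + 38)/(l^6 + 9*l^5 + 33*l^4 + 63*l^3 + 66*l^2 + 36*l + 8)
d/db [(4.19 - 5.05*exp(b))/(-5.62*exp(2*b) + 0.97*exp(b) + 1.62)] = (-28.381*exp(2*b) + 47.0956*exp(b) - 12.2453)*exp(b)/(31.5844*exp(4*b) - 10.9028*exp(3*b) - 17.2679*exp(2*b) + 3.1428*exp(b) + 2.6244)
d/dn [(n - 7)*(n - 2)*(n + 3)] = 3*n^2 - 12*n - 13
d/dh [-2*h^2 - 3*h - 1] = -4*h - 3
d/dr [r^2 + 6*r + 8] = 2*r + 6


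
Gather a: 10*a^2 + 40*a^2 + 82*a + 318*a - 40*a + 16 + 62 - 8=50*a^2 + 360*a + 70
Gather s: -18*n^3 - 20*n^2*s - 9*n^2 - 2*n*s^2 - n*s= -18*n^3 - 9*n^2 - 2*n*s^2 + s*(-20*n^2 - n)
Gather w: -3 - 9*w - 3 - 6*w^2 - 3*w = -6*w^2 - 12*w - 6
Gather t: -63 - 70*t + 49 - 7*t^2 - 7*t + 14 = -7*t^2 - 77*t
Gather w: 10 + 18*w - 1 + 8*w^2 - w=8*w^2 + 17*w + 9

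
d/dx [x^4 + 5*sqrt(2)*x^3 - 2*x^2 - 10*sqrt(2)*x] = 4*x^3 + 15*sqrt(2)*x^2 - 4*x - 10*sqrt(2)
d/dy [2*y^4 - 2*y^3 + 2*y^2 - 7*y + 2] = 8*y^3 - 6*y^2 + 4*y - 7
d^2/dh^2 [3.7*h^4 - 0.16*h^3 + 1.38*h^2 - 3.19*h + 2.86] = 44.4*h^2 - 0.96*h + 2.76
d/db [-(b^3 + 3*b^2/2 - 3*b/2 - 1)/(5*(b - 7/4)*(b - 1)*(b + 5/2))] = 4*(28*b^2 + 172*b + 187)/(5*(64*b^4 + 96*b^3 - 524*b^2 - 420*b + 1225))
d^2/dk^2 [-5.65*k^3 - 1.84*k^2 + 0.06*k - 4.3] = -33.9*k - 3.68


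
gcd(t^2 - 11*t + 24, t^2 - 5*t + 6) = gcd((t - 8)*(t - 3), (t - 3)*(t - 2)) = t - 3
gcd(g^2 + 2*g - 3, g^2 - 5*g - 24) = g + 3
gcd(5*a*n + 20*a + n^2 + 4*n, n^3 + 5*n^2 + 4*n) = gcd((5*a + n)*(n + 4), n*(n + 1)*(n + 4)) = n + 4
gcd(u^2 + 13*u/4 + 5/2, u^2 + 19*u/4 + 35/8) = u + 5/4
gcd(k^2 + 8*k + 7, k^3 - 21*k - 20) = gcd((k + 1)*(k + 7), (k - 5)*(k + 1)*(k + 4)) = k + 1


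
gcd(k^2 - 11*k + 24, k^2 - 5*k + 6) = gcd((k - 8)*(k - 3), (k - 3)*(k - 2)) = k - 3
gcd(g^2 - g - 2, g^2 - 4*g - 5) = g + 1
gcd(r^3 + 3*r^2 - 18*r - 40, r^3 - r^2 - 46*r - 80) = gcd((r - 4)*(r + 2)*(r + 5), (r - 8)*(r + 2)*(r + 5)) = r^2 + 7*r + 10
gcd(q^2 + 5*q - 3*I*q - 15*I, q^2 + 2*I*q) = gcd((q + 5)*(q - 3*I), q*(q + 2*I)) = 1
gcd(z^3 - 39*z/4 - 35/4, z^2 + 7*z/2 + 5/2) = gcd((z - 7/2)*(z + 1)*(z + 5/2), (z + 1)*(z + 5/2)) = z^2 + 7*z/2 + 5/2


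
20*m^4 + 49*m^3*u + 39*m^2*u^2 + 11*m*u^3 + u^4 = (m + u)^2*(4*m + u)*(5*m + u)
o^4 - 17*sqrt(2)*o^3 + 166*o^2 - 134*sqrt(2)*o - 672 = (o - 8*sqrt(2))*(o - 7*sqrt(2))*(o - 3*sqrt(2))*(o + sqrt(2))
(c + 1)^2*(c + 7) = c^3 + 9*c^2 + 15*c + 7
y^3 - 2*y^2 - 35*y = y*(y - 7)*(y + 5)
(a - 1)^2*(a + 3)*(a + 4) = a^4 + 5*a^3 - a^2 - 17*a + 12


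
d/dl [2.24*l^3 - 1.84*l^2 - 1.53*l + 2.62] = 6.72*l^2 - 3.68*l - 1.53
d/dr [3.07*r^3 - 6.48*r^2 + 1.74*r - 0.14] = 9.21*r^2 - 12.96*r + 1.74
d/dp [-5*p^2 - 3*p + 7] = -10*p - 3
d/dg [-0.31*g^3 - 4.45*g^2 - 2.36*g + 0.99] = -0.93*g^2 - 8.9*g - 2.36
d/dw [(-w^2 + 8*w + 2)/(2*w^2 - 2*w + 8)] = (-7*w^2 - 12*w + 34)/(2*(w^4 - 2*w^3 + 9*w^2 - 8*w + 16))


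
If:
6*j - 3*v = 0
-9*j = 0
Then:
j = 0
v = 0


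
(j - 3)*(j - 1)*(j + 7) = j^3 + 3*j^2 - 25*j + 21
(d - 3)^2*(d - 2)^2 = d^4 - 10*d^3 + 37*d^2 - 60*d + 36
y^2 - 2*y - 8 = (y - 4)*(y + 2)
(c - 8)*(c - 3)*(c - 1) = c^3 - 12*c^2 + 35*c - 24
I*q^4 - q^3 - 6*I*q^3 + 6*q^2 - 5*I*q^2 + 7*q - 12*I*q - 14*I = (q - 7)*(q + 1)*(q + 2*I)*(I*q + 1)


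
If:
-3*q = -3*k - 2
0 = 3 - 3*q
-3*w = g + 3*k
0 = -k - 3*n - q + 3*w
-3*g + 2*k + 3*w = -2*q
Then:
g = 5/12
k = 1/3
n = -11/12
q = 1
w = -17/36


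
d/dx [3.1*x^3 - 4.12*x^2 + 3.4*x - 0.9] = 9.3*x^2 - 8.24*x + 3.4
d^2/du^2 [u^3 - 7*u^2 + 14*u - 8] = 6*u - 14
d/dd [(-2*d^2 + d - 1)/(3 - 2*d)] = (4*d^2 - 12*d + 1)/(4*d^2 - 12*d + 9)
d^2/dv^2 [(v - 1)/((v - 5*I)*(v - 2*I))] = (2*v^3 - 6*v^2 + v*(60 + 42*I) + 78 - 140*I)/(v^6 - 21*I*v^5 - 177*v^4 + 763*I*v^3 + 1770*v^2 - 2100*I*v - 1000)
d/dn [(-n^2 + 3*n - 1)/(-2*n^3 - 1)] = (-2*n^4 + 12*n^3 - 6*n^2 + 2*n - 3)/(4*n^6 + 4*n^3 + 1)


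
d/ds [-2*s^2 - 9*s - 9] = -4*s - 9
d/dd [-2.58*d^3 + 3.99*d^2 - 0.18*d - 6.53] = -7.74*d^2 + 7.98*d - 0.18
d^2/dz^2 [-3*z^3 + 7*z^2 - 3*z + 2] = 14 - 18*z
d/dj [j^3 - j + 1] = 3*j^2 - 1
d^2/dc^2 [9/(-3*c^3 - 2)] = 324*c*(1 - 3*c^3)/(3*c^3 + 2)^3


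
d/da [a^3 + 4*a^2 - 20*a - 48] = 3*a^2 + 8*a - 20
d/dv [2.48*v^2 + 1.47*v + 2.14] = 4.96*v + 1.47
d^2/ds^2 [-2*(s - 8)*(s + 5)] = -4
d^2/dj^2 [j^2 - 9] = 2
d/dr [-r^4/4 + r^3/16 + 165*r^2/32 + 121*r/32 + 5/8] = -r^3 + 3*r^2/16 + 165*r/16 + 121/32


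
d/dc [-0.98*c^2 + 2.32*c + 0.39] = 2.32 - 1.96*c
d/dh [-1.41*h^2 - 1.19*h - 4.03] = -2.82*h - 1.19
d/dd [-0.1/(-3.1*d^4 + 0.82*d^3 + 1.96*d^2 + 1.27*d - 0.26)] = (-1.24*d^3 + 0.246*d^2 + 0.392*d + 0.127)/(-3.1*d^4 + 0.82*d^3 + 1.96*d^2 + 1.27*d - 0.26)^2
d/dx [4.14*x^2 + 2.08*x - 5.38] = 8.28*x + 2.08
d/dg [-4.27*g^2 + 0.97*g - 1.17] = 0.97 - 8.54*g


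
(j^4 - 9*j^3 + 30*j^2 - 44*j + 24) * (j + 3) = j^5 - 6*j^4 + 3*j^3 + 46*j^2 - 108*j + 72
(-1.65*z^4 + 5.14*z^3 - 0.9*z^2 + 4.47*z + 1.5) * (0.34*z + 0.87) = -0.561*z^5 + 0.3121*z^4 + 4.1658*z^3 + 0.7368*z^2 + 4.3989*z + 1.305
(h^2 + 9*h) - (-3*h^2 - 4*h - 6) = 4*h^2 + 13*h + 6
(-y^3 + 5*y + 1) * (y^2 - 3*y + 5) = -y^5 + 3*y^4 - 14*y^2 + 22*y + 5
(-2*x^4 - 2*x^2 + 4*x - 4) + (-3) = -2*x^4 - 2*x^2 + 4*x - 7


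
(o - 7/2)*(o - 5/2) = o^2 - 6*o + 35/4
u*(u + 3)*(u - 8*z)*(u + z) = u^4 - 7*u^3*z + 3*u^3 - 8*u^2*z^2 - 21*u^2*z - 24*u*z^2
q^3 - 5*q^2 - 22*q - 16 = (q - 8)*(q + 1)*(q + 2)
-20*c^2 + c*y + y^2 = (-4*c + y)*(5*c + y)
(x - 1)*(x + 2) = x^2 + x - 2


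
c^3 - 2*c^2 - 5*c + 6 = (c - 3)*(c - 1)*(c + 2)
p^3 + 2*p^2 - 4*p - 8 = (p - 2)*(p + 2)^2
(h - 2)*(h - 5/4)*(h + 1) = h^3 - 9*h^2/4 - 3*h/4 + 5/2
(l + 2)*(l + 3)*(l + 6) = l^3 + 11*l^2 + 36*l + 36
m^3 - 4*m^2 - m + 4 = (m - 4)*(m - 1)*(m + 1)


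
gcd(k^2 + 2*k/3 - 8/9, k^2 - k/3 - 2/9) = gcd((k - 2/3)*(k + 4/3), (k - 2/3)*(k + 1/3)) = k - 2/3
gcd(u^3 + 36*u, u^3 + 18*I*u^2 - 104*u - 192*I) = u + 6*I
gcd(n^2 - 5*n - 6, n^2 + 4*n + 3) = n + 1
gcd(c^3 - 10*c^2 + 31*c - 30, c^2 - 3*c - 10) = c - 5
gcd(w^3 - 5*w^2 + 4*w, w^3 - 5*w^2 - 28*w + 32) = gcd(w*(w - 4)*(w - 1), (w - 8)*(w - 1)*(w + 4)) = w - 1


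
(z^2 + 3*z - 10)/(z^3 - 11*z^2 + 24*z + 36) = (z^2 + 3*z - 10)/(z^3 - 11*z^2 + 24*z + 36)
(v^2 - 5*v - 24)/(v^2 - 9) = (v - 8)/(v - 3)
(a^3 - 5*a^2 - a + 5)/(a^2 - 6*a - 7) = (a^2 - 6*a + 5)/(a - 7)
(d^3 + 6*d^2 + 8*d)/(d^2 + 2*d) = d + 4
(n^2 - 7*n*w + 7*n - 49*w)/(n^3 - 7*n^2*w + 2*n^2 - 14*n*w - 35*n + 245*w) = 1/(n - 5)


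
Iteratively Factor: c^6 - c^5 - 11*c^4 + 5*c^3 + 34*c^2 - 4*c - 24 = (c + 2)*(c^5 - 3*c^4 - 5*c^3 + 15*c^2 + 4*c - 12) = (c + 2)^2*(c^4 - 5*c^3 + 5*c^2 + 5*c - 6) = (c - 2)*(c + 2)^2*(c^3 - 3*c^2 - c + 3) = (c - 2)*(c + 1)*(c + 2)^2*(c^2 - 4*c + 3) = (c - 2)*(c - 1)*(c + 1)*(c + 2)^2*(c - 3)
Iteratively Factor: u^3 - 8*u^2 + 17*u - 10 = (u - 1)*(u^2 - 7*u + 10) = (u - 2)*(u - 1)*(u - 5)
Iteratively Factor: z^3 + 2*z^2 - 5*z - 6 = (z + 3)*(z^2 - z - 2) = (z - 2)*(z + 3)*(z + 1)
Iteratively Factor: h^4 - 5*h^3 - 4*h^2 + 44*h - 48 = (h - 2)*(h^3 - 3*h^2 - 10*h + 24) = (h - 2)^2*(h^2 - h - 12) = (h - 4)*(h - 2)^2*(h + 3)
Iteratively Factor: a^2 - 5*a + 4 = (a - 4)*(a - 1)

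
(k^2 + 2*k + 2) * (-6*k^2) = -6*k^4 - 12*k^3 - 12*k^2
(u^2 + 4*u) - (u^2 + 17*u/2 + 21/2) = -9*u/2 - 21/2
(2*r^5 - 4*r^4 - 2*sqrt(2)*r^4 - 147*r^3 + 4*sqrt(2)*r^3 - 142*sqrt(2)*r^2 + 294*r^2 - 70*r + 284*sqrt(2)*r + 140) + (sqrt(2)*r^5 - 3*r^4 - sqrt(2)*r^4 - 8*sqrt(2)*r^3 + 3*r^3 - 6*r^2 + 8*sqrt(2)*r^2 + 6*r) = sqrt(2)*r^5 + 2*r^5 - 7*r^4 - 3*sqrt(2)*r^4 - 144*r^3 - 4*sqrt(2)*r^3 - 134*sqrt(2)*r^2 + 288*r^2 - 64*r + 284*sqrt(2)*r + 140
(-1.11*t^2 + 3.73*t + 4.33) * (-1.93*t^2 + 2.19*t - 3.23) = 2.1423*t^4 - 9.6298*t^3 + 3.3971*t^2 - 2.5652*t - 13.9859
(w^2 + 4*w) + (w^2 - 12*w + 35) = 2*w^2 - 8*w + 35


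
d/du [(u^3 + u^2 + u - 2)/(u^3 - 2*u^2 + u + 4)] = 3*(-u^4 + 7*u^2 + 2)/(u^6 - 4*u^5 + 6*u^4 + 4*u^3 - 15*u^2 + 8*u + 16)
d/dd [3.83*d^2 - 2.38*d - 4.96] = 7.66*d - 2.38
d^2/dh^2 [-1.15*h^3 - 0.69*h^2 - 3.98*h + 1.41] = -6.9*h - 1.38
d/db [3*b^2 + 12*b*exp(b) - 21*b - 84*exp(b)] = 12*b*exp(b) + 6*b - 72*exp(b) - 21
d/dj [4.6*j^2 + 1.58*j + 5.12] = 9.2*j + 1.58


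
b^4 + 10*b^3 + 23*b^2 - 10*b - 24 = (b - 1)*(b + 1)*(b + 4)*(b + 6)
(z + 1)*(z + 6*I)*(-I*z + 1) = -I*z^3 + 7*z^2 - I*z^2 + 7*z + 6*I*z + 6*I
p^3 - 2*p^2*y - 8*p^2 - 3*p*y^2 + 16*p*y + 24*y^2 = (p - 8)*(p - 3*y)*(p + y)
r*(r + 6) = r^2 + 6*r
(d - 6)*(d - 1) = d^2 - 7*d + 6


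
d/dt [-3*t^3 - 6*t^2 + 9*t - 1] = -9*t^2 - 12*t + 9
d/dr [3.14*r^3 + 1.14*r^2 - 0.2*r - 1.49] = 9.42*r^2 + 2.28*r - 0.2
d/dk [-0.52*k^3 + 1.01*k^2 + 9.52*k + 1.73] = -1.56*k^2 + 2.02*k + 9.52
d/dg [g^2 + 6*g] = 2*g + 6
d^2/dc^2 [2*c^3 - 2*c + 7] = 12*c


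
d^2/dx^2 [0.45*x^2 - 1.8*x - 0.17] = 0.900000000000000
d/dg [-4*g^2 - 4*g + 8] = -8*g - 4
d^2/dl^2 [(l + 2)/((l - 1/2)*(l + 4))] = 8*(2*l^3 + 12*l^2 + 54*l + 71)/(8*l^6 + 84*l^5 + 246*l^4 + 7*l^3 - 492*l^2 + 336*l - 64)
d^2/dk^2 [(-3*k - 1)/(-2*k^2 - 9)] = 12*(2*k^3 + 2*k^2 - 27*k - 3)/(8*k^6 + 108*k^4 + 486*k^2 + 729)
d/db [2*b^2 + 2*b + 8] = 4*b + 2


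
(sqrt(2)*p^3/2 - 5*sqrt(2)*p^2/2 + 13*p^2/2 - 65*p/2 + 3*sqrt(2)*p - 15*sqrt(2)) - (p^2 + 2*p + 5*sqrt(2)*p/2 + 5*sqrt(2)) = sqrt(2)*p^3/2 - 5*sqrt(2)*p^2/2 + 11*p^2/2 - 69*p/2 + sqrt(2)*p/2 - 20*sqrt(2)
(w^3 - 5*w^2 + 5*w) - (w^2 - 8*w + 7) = w^3 - 6*w^2 + 13*w - 7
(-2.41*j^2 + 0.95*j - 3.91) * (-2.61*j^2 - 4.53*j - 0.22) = 6.2901*j^4 + 8.4378*j^3 + 6.4318*j^2 + 17.5033*j + 0.8602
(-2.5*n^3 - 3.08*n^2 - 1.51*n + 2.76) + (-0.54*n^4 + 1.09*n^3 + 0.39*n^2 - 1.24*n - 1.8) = -0.54*n^4 - 1.41*n^3 - 2.69*n^2 - 2.75*n + 0.96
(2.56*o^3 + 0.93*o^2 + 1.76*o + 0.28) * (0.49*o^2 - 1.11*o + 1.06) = 1.2544*o^5 - 2.3859*o^4 + 2.5437*o^3 - 0.8306*o^2 + 1.5548*o + 0.2968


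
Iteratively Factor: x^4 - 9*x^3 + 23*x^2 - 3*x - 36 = (x + 1)*(x^3 - 10*x^2 + 33*x - 36) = (x - 4)*(x + 1)*(x^2 - 6*x + 9) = (x - 4)*(x - 3)*(x + 1)*(x - 3)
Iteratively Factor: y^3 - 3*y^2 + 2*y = (y)*(y^2 - 3*y + 2) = y*(y - 2)*(y - 1)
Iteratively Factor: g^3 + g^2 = (g)*(g^2 + g) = g*(g + 1)*(g)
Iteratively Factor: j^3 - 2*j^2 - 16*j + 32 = (j + 4)*(j^2 - 6*j + 8) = (j - 4)*(j + 4)*(j - 2)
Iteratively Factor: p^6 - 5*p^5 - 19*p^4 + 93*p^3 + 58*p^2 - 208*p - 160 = (p - 4)*(p^5 - p^4 - 23*p^3 + p^2 + 62*p + 40) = (p - 4)*(p + 1)*(p^4 - 2*p^3 - 21*p^2 + 22*p + 40) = (p - 4)*(p + 1)*(p + 4)*(p^3 - 6*p^2 + 3*p + 10) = (p - 4)*(p + 1)^2*(p + 4)*(p^2 - 7*p + 10) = (p - 5)*(p - 4)*(p + 1)^2*(p + 4)*(p - 2)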